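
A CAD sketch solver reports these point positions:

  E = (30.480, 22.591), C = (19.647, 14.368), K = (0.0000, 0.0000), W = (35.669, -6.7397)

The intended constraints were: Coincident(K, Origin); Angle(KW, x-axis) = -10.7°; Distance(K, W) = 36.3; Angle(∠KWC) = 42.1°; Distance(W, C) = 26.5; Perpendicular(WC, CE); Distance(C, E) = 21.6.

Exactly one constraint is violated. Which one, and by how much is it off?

Distance(C, E) = 21.6 — off by 8.00.

K = (0.00, 0.00) ✓; KW at -10.70° ✓; |KW| = 36.30 ✓; ∠KWC = 42.10° ✓; |WC| = 26.50 ✓; ∠(WC, CE) = 90.00° ✓; |CE| = 13.60 ✗.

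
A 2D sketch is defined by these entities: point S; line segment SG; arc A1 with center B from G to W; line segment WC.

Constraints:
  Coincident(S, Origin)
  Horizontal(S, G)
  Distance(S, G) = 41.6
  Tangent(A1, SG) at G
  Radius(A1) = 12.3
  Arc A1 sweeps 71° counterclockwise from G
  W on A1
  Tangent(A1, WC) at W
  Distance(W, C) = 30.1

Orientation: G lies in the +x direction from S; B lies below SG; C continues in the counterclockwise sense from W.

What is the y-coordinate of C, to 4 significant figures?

-36.76

S is at the origin; SG is horizontal with |SG| = 41.6 and G on the +x side, so G = (41.60, 0.000). A1 meets SG tangentially, so BG is at right angles to SG, so B = G + (0, -12.3) = (41.60, -12.30). On A1, G sits at bearing 90° from B; a 71° counterclockwise sweep puts W at bearing 161°, so W = B + 12.3·(cos 161°, sin 161°) = (29.97, -8.296). The tangent condition forces BW to be normal to WC, so WC runs along (−sin 161°, cos 161°); with |WC| = 30.1, C = (20.17, -36.76). So C.y = -36.76.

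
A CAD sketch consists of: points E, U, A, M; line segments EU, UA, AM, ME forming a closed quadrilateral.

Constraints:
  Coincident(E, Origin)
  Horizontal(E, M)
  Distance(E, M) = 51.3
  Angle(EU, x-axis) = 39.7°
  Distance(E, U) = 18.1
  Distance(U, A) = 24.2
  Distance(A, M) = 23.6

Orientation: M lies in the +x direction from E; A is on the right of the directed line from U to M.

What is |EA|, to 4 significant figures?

29.85

E is at the origin; E and M share the same y with |EM| = 51.3 and M in +x, so M = (51.3, 0). EU runs at 39.7° with |EU| = 18.1, so U = (13.93, 11.56). A is determined by |UA| = 24.2 and |AM| = 23.6 together: it lies at the intersection of circle(U, 24.2) and circle(M, 23.6). With |UM| = 39.12, the foot of the radical line on UM is 19.93 from U and the perpendicular offset is √(24.2² − 19.93²) = 13.73. Taking the right-of-UM solution: A = (28.91, -7.445).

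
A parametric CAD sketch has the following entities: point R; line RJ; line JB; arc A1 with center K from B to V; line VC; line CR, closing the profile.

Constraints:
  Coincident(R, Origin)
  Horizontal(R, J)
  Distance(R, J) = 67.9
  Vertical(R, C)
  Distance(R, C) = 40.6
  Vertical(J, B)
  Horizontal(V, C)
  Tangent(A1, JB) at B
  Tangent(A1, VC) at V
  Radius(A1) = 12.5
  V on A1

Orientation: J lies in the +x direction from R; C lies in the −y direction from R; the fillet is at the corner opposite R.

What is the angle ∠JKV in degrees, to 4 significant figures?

156.0°

R is at the origin; R and J share the same y with |RJ| = 67.9 and J on the +x side, so J = (67.90, 0.000). R and C share the same x with |RC| = 40.6 and C on the −y side, so C = (0.000, -40.60). The virtual corner opposite R is at (67.90, -40.60). Since A1 is tangent to JB there, KB ⟂ JB and tangency of A1 to VC means the radius KV is perpendicular to VC, with radius 12.5, so the center K sits 12.5 in from both sides at K = (55.40, -28.10). That places the tangent points at B = (67.90, -28.10) on JB and V = (55.40, -40.60) on VC. Then cos ∠JKV = KJ·KV / (|KJ||KV|), giving 156.0°.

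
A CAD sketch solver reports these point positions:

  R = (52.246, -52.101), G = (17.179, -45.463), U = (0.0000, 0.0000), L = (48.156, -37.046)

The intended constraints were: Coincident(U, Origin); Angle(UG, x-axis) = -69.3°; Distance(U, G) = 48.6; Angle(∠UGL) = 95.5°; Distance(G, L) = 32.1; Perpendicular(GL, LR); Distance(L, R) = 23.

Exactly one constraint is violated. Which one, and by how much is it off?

Distance(L, R) = 23 — off by 7.40.

U = (0.00, 0.00) ✓; UG at -69.30° ✓; |UG| = 48.60 ✓; ∠UGL = 95.50° ✓; |GL| = 32.10 ✓; ∠(GL, LR) = 90.00° ✓; |LR| = 15.60 ✗.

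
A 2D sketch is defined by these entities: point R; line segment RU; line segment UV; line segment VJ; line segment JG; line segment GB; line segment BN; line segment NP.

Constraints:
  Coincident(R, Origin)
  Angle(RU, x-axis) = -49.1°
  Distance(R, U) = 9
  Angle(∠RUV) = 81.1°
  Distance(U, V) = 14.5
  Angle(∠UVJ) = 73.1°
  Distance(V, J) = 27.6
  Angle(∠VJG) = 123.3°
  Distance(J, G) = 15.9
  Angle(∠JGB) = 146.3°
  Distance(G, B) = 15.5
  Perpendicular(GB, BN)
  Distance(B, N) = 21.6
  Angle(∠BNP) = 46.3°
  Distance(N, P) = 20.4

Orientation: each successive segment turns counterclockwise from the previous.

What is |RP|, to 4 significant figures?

16.99

R is at the origin; RU runs at -49.1° with length 9.0, so U = (5.893, -6.803). ∠RUV = 81.1° gives UV at 49.80° from the x-axis; with |UV| = 14.5, V = (15.25, 4.272). ∠UVJ = 73.1° gives VJ at 156.7° from the x-axis; with |VJ| = 27.6, J = (-10.10, 15.19). ∠VJG = 123.3° gives JG at -146.6° from the x-axis; with |JG| = 15.9, G = (-23.37, 6.437). ∠JGB = 146.3° gives GB at -112.9° from the x-axis; with |GB| = 15.5, B = (-29.40, -7.842). GB is perpendicular to BN, so BN runs at -22.90°; with |BN| = 21.6, N = (-9.505, -16.25). ∠BNP = 46.3° gives NP at 110.8° from the x-axis; with |NP| = 20.4, P = (-16.75, 2.824). Then |RP| = |P − R| = 16.99.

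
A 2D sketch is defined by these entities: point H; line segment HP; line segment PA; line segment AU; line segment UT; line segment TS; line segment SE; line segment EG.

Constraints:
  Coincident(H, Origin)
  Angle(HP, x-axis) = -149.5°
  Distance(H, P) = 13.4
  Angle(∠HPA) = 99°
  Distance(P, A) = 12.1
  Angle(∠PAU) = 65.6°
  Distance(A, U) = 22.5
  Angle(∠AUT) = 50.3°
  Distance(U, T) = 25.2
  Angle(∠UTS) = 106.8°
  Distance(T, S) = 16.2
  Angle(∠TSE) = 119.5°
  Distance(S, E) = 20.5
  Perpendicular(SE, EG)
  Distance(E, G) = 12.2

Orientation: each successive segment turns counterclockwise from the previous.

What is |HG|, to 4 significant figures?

23.21

H is at the origin; HP runs at -149.5° with length 13.4, so P = (-11.55, -6.801). ∠HPA = 99.0° gives PA at -68.50° from the x-axis; with |PA| = 12.1, A = (-7.111, -18.06). ∠PAU = 65.6° gives AU at 45.90° from the x-axis; with |AU| = 22.5, U = (8.547, -1.901). ∠AUT = 50.3° gives UT at 175.6° from the x-axis; with |UT| = 25.2, T = (-16.58, 0.03209). ∠UTS = 106.8° gives TS at -111.2° from the x-axis; with |TS| = 16.2, S = (-22.44, -15.07). ∠TSE = 119.5° gives SE at -50.70° from the x-axis; with |SE| = 20.5, E = (-9.453, -30.94). SE is perpendicular to EG, so EG runs at 39.30°; with |EG| = 12.2, G = (-0.01202, -23.21). Then |HG| = |G − H| = 23.21.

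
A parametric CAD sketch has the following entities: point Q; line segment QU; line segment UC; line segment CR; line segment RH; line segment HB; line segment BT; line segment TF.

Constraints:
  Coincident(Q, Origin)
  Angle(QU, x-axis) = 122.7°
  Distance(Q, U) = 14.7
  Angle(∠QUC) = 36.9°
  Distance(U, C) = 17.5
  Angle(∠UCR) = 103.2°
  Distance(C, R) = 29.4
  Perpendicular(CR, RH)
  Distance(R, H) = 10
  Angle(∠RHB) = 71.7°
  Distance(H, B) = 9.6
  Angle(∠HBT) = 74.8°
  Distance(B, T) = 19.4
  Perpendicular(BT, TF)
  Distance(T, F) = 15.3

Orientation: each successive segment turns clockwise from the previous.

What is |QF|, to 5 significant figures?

37.415

Q is at the origin; QU runs at 122.7° with length 14.7, so U = (-7.9415, 12.370). ∠QUC = 36.9° gives UC at -20.400° from the x-axis; with |UC| = 17.5, C = (8.4609, 6.2702). ∠UCR = 103.2° gives CR at -97.200° from the x-axis; with |CR| = 29.4, R = (4.7761, -22.898). CR ⟂ RH, so RH runs at 172.80°; with |RH| = 10.0, H = (-5.1450, -21.645). ∠RHB = 71.7° gives HB at 64.500° from the x-axis; with |HB| = 9.6, B = (-1.0121, -12.980). ∠HBT = 74.8° gives BT at -40.700° from the x-axis; with |BT| = 19.4, T = (13.696, -25.631). The perpendicularity gives TF at right angles to BT, so TF runs at -130.70°; with |TF| = 15.3, F = (3.7186, -37.230). Then |QF| = |F − Q| = 37.415.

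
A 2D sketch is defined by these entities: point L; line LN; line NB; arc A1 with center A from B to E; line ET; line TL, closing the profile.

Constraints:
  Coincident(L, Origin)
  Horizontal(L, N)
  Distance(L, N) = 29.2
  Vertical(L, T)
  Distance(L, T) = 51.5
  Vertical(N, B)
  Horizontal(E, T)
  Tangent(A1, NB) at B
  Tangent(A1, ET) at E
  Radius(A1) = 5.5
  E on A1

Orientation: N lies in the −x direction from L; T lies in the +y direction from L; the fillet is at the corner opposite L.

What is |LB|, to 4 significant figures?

54.49

L is at the origin; L and N share the same y with |LN| = 29.2 and N on the −x side, so N = (-29.20, 0.000). L and T share the same x with |LT| = 51.5 and T on the +y side, so T = (0.000, 51.50). The virtual corner opposite L is at (-29.20, 51.50). The tangent condition forces AB to be normal to NB and since A1 is tangent to ET there, AE ⟂ ET, with radius 5.5, so the center A sits 5.5 in from both sides at A = (-23.70, 46.00). That places the tangent points at B = (-29.20, 46.00) on NB and E = (-23.70, 51.50) on ET. Then |LB| = |B − L| = 54.49.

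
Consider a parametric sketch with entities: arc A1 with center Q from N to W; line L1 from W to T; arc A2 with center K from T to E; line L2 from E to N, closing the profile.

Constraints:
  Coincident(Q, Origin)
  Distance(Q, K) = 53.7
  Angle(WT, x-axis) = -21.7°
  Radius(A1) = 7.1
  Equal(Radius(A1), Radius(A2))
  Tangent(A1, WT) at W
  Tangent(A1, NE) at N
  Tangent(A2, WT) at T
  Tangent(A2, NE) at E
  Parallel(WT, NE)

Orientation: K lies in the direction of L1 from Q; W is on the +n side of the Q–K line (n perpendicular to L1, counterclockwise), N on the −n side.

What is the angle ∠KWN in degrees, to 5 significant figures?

82.468°

The slot axis is L1's direction at -21.7°, so u = (cos -21.7°, sin -21.7°) = (0.92913, -0.36975) and n = (−sin -21.7°, cos -21.7°) = (0.36975, 0.92913). Q is at the origin and K lies 53.7 along u from Q, so K = 53.7·u = (49.894, -19.855). Tangency of A1 to both parallel lines with radius 7.1 puts W and N at Q ± 7.1·n: W = (2.6252, 6.5968), N = (-2.6252, -6.5968). Then cos ∠KWN = WK·WN / (|WK||WN|), giving 82.468°.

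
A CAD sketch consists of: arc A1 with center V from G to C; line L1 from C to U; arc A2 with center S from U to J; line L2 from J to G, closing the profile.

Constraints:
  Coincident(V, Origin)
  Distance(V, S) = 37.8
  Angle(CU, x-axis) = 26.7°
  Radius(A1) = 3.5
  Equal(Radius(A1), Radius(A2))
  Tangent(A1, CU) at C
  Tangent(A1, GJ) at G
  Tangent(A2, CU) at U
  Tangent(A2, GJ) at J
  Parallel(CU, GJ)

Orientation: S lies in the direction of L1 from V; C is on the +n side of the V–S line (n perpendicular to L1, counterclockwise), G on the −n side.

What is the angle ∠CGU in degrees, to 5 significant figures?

79.509°

The slot axis is L1's direction at 26.7°, so u = (cos 26.7°, sin 26.7°) = (0.89337, 0.44932) and n = (−sin 26.7°, cos 26.7°) = (-0.44932, 0.89337). V is at the origin and S lies 37.8 along u from V, so S = 37.8·u = (33.769, 16.984). Tangency of A1 to both parallel lines with radius 3.5 puts C and G at V ± 3.5·n: C = (-1.5726, 3.1268), G = (1.5726, -3.1268). Equal radii place U and J the same way about S: U = S + 3.5·n = (32.197, 20.111), J = S − 3.5·n = (35.342, 13.857). Then cos ∠CGU = GC·GU / (|GC||GU|), giving 79.509°.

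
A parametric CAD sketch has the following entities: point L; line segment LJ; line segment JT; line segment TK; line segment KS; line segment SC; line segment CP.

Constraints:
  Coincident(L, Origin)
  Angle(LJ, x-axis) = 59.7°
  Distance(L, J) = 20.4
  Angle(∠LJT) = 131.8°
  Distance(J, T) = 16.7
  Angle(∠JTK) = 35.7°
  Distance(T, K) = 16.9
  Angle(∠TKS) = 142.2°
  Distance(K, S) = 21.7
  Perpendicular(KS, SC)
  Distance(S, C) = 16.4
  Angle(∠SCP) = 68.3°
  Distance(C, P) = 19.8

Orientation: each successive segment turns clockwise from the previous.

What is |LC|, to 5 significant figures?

22.977

L is at the origin; LJ runs at 59.7° with length 20.4, so J = (10.292, 17.613). ∠LJT = 131.8° gives JT at 11.500° from the x-axis; with |JT| = 16.7, T = (26.657, 20.943). ∠JTK = 35.7° gives TK at -132.80° from the x-axis; with |TK| = 16.9, K = (15.175, 8.5427). ∠TKS = 142.2° gives KS at -170.60° from the x-axis; with |KS| = 21.7, S = (-6.2341, 4.9985). KS ⟂ SC, so SC runs at 99.400°; with |SC| = 16.4, C = (-8.9126, 21.178). Then |LC| = |C − L| = 22.977.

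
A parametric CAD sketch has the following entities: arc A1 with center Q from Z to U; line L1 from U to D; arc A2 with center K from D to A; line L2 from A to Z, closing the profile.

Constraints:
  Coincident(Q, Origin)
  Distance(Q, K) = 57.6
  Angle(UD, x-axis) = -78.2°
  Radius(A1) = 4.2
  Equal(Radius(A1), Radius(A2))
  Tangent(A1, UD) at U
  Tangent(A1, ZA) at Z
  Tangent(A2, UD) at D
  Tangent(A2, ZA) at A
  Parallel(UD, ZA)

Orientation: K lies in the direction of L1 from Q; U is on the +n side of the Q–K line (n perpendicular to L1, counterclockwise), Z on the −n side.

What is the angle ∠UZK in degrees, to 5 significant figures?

85.830°

The slot axis is L1's direction at -78.2°, so u = (cos -78.2°, sin -78.2°) = (0.20450, -0.97887) and n = (−sin -78.2°, cos -78.2°) = (0.97887, 0.20450). Q is at the origin and K lies 57.6 along u from Q, so K = 57.6·u = (11.779, -56.383). Tangency of A1 to both parallel lines with radius 4.2 puts U and Z at Q ± 4.2·n: U = (4.1112, 0.85888), Z = (-4.1112, -0.85888). Then cos ∠UZK = ZU·ZK / (|ZU||ZK|), giving 85.830°.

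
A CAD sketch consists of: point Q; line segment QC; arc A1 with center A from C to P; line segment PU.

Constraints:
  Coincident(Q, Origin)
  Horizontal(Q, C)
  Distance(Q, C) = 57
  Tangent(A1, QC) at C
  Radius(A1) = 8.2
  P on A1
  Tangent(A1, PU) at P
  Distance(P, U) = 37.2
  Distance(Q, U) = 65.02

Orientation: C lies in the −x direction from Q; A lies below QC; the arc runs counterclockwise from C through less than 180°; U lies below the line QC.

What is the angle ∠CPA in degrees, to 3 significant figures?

31.2°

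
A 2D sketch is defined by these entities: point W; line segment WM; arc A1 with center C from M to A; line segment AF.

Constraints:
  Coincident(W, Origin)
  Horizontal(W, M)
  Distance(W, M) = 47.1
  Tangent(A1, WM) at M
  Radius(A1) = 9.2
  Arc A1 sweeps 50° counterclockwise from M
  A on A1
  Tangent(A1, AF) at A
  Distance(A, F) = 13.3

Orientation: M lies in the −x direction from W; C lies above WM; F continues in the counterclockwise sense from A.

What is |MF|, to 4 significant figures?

20.61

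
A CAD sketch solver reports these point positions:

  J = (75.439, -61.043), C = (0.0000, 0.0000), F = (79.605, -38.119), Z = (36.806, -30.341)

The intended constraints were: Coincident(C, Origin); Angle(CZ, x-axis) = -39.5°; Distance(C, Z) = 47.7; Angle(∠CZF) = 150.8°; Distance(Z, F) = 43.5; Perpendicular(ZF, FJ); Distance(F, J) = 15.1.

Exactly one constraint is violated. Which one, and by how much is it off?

Distance(F, J) = 15.1 — off by 8.20.

C = (0.00, 0.00) ✓; CZ at -39.50° ✓; |CZ| = 47.70 ✓; ∠CZF = 150.8° ✓; |ZF| = 43.50 ✓; ∠(ZF, FJ) = 90.00° ✓; |FJ| = 23.30 ✗.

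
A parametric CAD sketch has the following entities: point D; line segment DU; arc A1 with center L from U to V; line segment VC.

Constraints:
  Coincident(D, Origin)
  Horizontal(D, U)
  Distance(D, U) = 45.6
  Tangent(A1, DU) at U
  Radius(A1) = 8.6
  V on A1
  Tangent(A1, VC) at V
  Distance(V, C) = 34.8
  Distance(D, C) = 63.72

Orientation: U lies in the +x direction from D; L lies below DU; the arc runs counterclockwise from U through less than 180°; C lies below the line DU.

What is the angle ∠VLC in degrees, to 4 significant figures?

76.12°

D is at the origin; DU is horizontal with |DU| = 45.6 and U on the +x side, so U = (45.60, 0.000). Since A1 is tangent to DU there, LU ⟂ DU, so L = U + (0, -8.6) = (45.60, -8.600). Since LV ⟂ VC (tangency), |LC| = √(8.6² + 34.8²) = 35.85 regardless of where V sits on A1. So C lies on both circle(D, 63.72) and circle(L, 35.85); the below-DU intersection is C = (45.66, -44.45). V is the foot of the tangent from C: V = (37.25, -10.68).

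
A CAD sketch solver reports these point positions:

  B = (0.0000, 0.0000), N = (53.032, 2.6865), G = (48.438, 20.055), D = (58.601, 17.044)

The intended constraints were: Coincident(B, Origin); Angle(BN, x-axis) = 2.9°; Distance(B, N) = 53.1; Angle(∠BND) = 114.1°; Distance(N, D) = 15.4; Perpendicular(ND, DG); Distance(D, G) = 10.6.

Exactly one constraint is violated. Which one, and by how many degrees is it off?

Perpendicular(ND, DG) — off by 4.70°.

B = (0.00, 0.00) ✓; BN at 2.900° ✓; |BN| = 53.10 ✓; ∠BND = 114.1° ✓; |ND| = 15.40 ✓; ∠(ND, DG) = 94.70° ✗; |DG| = 10.60 ✓.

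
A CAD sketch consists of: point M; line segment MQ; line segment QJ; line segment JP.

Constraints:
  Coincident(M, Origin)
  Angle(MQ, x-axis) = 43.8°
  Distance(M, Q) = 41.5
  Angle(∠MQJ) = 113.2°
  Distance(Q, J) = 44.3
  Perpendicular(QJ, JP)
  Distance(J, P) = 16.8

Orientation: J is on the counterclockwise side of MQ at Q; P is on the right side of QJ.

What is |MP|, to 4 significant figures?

81.84

M is at the origin; MQ runs at 43.8° with length 41.5, so Q = 41.5·(cos 43.8°, sin 43.8°) = (29.95, 28.72). ∠MQJ = 113.2°, so QJ runs at 43.8° + (180° − 113.2°) = 110.6° from the x-axis; with |QJ| = 44.3, J = Q + 44.3·(cos 110.6°, sin 110.6°) = (14.37, 70.19). The perpendicularity gives JP at right angles to QJ; with |JP| = 16.8 on the right of QJ, P = J + 16.8·(0.9361, 0.3518) = (30.09, 76.10). Then |MP| = |P − M| = 81.84.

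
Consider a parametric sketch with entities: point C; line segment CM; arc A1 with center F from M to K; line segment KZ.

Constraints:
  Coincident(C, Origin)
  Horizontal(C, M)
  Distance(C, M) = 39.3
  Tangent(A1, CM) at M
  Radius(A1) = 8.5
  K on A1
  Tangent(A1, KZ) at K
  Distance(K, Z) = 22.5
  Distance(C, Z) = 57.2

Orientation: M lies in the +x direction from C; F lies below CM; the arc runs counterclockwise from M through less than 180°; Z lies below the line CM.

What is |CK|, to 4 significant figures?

35.95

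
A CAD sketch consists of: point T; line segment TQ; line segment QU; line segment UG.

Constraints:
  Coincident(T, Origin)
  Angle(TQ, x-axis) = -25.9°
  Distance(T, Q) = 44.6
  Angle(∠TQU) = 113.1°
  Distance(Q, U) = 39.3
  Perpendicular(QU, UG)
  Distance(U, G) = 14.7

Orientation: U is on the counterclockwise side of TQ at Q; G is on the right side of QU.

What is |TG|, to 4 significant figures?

79.57

∠TQU = 113.1°, so QU runs at -25.9° + (180° − 113.1°) = 41.00° from the x-axis; with |QU| = 39.3, U = Q + 39.3·(cos 41.00°, sin 41.00°) = (69.78, 6.302). QU is perpendicular to UG; with |UG| = 14.7 on the right of QU, G = U + 14.7·(0.6561, -0.7547) = (79.42, -4.792). Then |TG| = |G − T| = 79.57.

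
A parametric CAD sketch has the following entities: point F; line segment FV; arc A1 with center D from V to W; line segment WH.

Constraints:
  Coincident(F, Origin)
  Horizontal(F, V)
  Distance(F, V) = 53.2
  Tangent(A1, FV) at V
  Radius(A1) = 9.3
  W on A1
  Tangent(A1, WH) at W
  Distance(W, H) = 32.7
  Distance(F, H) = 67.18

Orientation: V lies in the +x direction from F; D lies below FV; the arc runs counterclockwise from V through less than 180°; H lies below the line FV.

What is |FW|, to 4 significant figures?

45.57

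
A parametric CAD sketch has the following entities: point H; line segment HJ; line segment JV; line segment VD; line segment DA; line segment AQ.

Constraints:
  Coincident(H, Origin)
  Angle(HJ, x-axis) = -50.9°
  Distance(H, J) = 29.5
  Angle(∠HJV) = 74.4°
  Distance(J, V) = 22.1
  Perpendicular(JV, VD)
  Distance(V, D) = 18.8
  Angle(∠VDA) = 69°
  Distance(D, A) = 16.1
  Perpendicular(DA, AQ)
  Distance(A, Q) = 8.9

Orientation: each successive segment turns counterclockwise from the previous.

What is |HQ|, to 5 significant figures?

23.806

H is at the origin; HJ runs at -50.9° with length 29.5, so J = (18.605, -22.893). ∠HJV = 74.4° gives JV at 54.700° from the x-axis; with |JV| = 22.1, V = (31.376, -4.8567). JV is perpendicular to VD, so VD runs at 144.70°; with |VD| = 18.8, D = (16.032, 6.0070). ∠VDA = 69.0° gives DA at -104.30° from the x-axis; with |DA| = 16.1, A = (12.056, -9.5942). The perpendicularity gives AQ at right angles to DA, so AQ runs at -14.300°; with |AQ| = 8.9, Q = (20.680, -11.792). Then |HQ| = |Q − H| = 23.806.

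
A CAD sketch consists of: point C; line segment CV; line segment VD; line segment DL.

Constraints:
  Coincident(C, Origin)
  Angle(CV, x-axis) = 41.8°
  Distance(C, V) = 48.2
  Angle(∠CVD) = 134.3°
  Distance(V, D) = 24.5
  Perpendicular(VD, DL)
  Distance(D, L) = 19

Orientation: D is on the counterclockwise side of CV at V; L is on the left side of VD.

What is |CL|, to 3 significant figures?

60.2

C is at the origin; CV runs at 41.8° with length 48.2, so V = 48.2·(cos 41.8°, sin 41.8°) = (35.9, 32.1). ∠CVD = 134.3°, so VD runs at 41.8° + (180° − 134.3°) = 87.5° from the x-axis; with |VD| = 24.5, D = V + 24.5·(cos 87.5°, sin 87.5°) = (37.0, 56.6). The perpendicularity gives DL at right angles to VD; with |DL| = 19.0 on the left of VD, L = D + 19.0·(-0.999, 0.0436) = (18.0, 57.4). Then |CL| = |L − C| = 60.2.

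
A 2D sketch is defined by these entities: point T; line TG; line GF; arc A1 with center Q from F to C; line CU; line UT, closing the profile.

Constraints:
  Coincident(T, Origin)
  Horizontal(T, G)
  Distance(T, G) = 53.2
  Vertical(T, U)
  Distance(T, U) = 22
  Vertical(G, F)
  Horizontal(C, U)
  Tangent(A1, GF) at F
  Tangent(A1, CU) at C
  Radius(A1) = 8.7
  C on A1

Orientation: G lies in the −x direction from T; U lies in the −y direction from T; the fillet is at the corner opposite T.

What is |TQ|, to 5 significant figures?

46.445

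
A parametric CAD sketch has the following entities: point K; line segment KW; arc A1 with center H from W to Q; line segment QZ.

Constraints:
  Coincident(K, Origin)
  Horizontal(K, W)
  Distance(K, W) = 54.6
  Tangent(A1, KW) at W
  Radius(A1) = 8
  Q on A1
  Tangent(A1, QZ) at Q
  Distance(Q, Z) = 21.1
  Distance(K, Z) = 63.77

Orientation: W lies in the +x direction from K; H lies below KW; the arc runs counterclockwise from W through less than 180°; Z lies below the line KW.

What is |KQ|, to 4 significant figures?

48.64

Checks: |HQ| = 8.000 ✓; ∠(HQ, QZ) = 90.00° ✓; |QZ| = 21.10 ✓; |KZ| = 63.77 ✓.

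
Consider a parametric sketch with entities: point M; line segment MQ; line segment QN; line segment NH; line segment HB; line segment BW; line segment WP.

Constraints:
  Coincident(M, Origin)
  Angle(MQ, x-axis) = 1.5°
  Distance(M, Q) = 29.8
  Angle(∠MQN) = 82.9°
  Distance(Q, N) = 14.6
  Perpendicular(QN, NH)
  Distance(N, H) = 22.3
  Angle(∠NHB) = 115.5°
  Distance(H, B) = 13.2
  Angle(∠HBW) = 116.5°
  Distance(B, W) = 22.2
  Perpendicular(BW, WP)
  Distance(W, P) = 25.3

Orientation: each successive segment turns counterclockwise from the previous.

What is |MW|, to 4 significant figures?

23.97

M is at the origin; MQ runs at 1.5° with length 29.8, so Q = (29.79, 0.7801). ∠MQN = 82.9° gives QN at 98.60° from the x-axis; with |QN| = 14.6, N = (27.61, 15.22). The perpendicularity gives NH at right angles to QN, so NH runs at -171.4°; with |NH| = 22.3, H = (5.557, 11.88). ∠NHB = 115.5° gives HB at -106.9° from the x-axis; with |HB| = 13.2, B = (1.720, -0.7487). ∠HBW = 116.5° gives BW at -43.40° from the x-axis; with |BW| = 22.2, W = (17.85, -16.00). Then |MW| = |W − M| = 23.97.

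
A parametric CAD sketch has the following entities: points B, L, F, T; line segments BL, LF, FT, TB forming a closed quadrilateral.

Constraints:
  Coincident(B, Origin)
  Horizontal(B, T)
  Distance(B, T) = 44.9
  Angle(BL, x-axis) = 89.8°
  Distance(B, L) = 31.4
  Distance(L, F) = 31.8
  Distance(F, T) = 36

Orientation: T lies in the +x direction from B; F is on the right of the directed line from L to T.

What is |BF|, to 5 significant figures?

8.9495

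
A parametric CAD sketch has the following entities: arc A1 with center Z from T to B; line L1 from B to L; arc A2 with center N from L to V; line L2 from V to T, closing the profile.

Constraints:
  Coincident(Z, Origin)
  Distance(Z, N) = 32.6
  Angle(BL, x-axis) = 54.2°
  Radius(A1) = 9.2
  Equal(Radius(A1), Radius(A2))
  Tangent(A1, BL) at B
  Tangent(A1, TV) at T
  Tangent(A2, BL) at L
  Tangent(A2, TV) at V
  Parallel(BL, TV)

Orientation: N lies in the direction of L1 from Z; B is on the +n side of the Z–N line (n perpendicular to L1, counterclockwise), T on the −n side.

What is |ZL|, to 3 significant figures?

33.9

The slot axis is L1's direction at 54.2°, so u = (cos 54.2°, sin 54.2°) = (0.585, 0.811) and n = (−sin 54.2°, cos 54.2°) = (-0.811, 0.585). Z is at the origin and N lies 32.6 along u from Z, so N = 32.6·u = (19.1, 26.4). Tangency of A1 to both parallel lines with radius 9.2 puts B and T at Z ± 9.2·n: B = (-7.46, 5.38), T = (7.46, -5.38). Equal radii place L and V the same way about N: L = N + 9.2·n = (11.6, 31.8), V = N − 9.2·n = (26.5, 21.1). Then |ZL| = |L − Z| = 33.9.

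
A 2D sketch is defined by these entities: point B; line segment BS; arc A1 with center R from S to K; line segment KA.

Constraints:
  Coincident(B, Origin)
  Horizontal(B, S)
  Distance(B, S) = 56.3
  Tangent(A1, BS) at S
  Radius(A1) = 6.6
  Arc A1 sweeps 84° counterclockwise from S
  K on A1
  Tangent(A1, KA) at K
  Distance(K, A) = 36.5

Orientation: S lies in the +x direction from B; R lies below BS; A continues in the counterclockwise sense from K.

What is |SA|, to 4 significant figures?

43.47

On A1, S sits at bearing 90° from R; an 84° counterclockwise sweep puts K at bearing 174°, so K = R + 6.6·(cos 174°, sin 174°) = (49.74, -5.910). The tangent condition forces RK to be normal to KA, so KA runs along (−sin 174°, cos 174°); with |KA| = 36.5, A = (45.92, -42.21). Then |SA| = |A − S| = 43.47.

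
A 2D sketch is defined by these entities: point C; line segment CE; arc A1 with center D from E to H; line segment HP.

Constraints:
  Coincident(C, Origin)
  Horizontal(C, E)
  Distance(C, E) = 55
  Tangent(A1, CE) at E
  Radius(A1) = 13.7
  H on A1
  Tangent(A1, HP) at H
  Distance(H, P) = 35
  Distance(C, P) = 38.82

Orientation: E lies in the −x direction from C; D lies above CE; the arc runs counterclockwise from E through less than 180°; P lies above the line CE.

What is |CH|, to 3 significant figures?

44.7

Checks: C.y = 0.00, E.y = 0.00 ✓; |DH| = 13.70 ✓; ∠(DH, HP) = 90.00° ✓; |HP| = 35.00 ✓; |CP| = 38.82 ✓.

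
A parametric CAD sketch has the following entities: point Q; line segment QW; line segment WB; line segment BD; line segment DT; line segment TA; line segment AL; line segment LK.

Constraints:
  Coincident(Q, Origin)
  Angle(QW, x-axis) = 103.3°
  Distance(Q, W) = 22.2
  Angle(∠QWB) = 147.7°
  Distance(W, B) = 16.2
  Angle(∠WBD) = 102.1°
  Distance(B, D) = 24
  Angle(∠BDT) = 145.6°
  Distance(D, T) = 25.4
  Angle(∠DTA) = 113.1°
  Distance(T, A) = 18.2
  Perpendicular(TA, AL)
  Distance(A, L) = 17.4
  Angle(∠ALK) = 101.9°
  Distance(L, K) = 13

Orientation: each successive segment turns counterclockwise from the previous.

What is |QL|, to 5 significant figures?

21.554

Q is at the origin; QW runs at 103.3° with length 22.2, so W = (-5.1071, 21.605). ∠QWB = 147.7° gives WB at 135.60° from the x-axis; with |WB| = 16.2, B = (-16.682, 32.939). ∠WBD = 102.1° gives BD at -146.50° from the x-axis; with |BD| = 24.0, D = (-36.695, 19.693). ∠BDT = 145.6° gives DT at -112.10° from the x-axis; with |DT| = 25.4, T = (-46.251, -3.8412). ∠DTA = 113.1° gives TA at -45.200° from the x-axis; with |TA| = 18.2, A = (-33.427, -16.755). The perpendicularity gives AL at right angles to TA, so AL runs at 44.800°; with |AL| = 17.4, L = (-21.080, -4.4947). Then |QL| = |L − Q| = 21.554.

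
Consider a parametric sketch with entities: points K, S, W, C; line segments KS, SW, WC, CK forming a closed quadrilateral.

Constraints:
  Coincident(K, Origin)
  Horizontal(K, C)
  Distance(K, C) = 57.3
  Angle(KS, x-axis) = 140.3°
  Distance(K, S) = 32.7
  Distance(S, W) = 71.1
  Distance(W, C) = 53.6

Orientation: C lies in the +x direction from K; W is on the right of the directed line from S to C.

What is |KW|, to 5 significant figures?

40.010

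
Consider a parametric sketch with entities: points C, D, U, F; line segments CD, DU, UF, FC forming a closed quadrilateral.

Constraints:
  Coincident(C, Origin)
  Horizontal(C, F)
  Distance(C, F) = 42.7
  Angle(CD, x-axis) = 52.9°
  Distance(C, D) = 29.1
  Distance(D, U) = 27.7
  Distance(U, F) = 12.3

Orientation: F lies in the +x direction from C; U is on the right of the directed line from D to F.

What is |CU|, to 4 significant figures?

30.50

Checks: |DU| = 27.70 ✓; |UF| = 12.30 ✓.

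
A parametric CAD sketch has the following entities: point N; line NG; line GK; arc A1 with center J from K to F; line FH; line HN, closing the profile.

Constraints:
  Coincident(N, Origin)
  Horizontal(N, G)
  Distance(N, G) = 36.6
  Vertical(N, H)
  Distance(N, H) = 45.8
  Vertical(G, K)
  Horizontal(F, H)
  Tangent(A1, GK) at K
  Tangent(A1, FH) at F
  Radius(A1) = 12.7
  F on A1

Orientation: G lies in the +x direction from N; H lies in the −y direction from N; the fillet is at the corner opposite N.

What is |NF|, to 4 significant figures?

51.66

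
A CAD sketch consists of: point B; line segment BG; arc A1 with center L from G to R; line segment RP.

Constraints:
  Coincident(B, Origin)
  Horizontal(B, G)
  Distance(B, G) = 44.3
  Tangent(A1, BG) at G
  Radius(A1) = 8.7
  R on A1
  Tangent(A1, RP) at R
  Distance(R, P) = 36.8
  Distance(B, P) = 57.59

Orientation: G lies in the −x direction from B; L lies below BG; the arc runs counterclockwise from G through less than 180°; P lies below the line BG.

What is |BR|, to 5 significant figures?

53.568

B is at the origin; B and G share the same y with |BG| = 44.3 and G on the −x side, so G = (-44.300, 0.0000). A1 meets BG tangentially, so LG is at right angles to BG, so L = G + (0, -8.7) = (-44.300, -8.7000). Since LR ⟂ RP (tangency), |LP| = √(8.7² + 36.8²) = 37.814 regardless of where R sits on A1. So P lies on both circle(B, 57.59) and circle(L, 37.814); the below-BG intersection is P = (-35.374, -45.446). R is the foot of the tangent from P: R = (-52.055, -12.644).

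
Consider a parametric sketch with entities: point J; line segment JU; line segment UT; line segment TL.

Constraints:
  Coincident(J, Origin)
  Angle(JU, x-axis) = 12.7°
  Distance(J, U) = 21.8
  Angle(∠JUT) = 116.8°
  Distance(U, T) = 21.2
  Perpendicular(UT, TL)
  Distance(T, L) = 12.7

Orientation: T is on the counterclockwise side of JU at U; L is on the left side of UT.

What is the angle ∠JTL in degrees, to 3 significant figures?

57.9°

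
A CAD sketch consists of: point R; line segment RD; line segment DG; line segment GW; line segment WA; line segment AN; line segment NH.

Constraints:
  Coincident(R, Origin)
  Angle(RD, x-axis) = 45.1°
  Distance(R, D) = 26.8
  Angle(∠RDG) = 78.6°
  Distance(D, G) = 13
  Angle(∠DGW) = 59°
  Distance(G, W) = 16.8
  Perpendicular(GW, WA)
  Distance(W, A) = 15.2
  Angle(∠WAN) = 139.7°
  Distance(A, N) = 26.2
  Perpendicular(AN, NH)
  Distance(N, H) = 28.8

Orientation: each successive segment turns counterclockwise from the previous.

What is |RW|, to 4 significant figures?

11.91

R is at the origin; RD runs at 45.1° with length 26.8, so D = (18.92, 18.98). ∠RDG = 78.6° gives DG at 146.5° from the x-axis; with |DG| = 13.0, G = (8.077, 26.16). ∠DGW = 59.0° gives GW at -92.50° from the x-axis; with |GW| = 16.8, W = (7.344, 9.375). Then |RW| = |W − R| = 11.91.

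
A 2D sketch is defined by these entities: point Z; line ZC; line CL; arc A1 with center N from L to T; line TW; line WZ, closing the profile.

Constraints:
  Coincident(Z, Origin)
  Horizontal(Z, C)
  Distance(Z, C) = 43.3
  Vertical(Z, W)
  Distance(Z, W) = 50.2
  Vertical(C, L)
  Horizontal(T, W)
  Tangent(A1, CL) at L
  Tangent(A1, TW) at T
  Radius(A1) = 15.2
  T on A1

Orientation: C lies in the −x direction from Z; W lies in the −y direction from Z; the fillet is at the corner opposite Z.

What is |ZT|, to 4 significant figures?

57.53

Z is at the origin; ZC is horizontal with |ZC| = 43.3 and C on the −x side, so C = (-43.30, 0.000). Z and W share the same x with |ZW| = 50.2 and W on the −y side, so W = (0.000, -50.20). The virtual corner opposite Z is at (-43.30, -50.20). Since A1 is tangent to CL there, NL ⟂ CL and tangency of A1 to TW means the radius NT is perpendicular to TW, with radius 15.2, so the center N sits 15.2 in from both sides at N = (-28.10, -35.00). That places the tangent points at L = (-43.30, -35.00) on CL and T = (-28.10, -50.20) on TW. Then |ZT| = |T − Z| = 57.53.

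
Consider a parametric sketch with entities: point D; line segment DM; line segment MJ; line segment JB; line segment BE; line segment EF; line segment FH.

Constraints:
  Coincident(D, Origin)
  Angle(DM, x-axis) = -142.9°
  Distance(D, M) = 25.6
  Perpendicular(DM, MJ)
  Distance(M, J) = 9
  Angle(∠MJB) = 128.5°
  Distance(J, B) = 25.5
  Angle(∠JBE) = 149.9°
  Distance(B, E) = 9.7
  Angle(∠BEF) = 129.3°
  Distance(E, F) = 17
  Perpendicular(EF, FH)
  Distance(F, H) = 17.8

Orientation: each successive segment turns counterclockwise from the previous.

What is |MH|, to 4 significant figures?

30.19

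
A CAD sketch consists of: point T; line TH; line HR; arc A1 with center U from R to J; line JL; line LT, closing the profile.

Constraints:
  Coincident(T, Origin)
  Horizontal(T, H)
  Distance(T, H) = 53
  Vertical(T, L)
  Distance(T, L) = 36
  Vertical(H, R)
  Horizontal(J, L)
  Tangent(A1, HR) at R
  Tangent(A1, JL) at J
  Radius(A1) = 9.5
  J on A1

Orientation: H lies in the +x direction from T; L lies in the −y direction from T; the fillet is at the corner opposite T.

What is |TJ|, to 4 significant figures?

56.46

T is at the origin; TH is horizontal with |TH| = 53.0 and H on the +x side, so H = (53.00, 0.000). T and L share the same x with |TL| = 36.0 and L on the −y side, so L = (0.000, -36.00). The virtual corner opposite T is at (53.00, -36.00). A1 meets HR tangentially, so UR is at right angles to HR and A1 meets JL tangentially, so UJ is at right angles to JL, with radius 9.5, so the center U sits 9.5 in from both sides at U = (43.50, -26.50). That places the tangent points at R = (53.00, -26.50) on HR and J = (43.50, -36.00) on JL. Then |TJ| = |J − T| = 56.46.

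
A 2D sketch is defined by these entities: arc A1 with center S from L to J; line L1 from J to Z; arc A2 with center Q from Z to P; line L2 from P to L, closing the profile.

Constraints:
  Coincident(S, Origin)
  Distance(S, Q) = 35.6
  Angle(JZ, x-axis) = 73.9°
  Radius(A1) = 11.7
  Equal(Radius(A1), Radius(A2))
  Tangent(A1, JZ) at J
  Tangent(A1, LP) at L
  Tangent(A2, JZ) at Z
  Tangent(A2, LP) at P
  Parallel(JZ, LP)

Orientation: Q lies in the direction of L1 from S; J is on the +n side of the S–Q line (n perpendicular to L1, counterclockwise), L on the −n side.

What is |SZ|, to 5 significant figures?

37.473

Tangency of A1 to both parallel lines with radius 11.7 puts J and L at S ± 11.7·n: J = (-11.241, 3.2446), L = (11.241, -3.2446). Equal radii place Z and P the same way about Q: Z = Q + 11.7·n = (-1.3687, 37.448), P = Q − 11.7·n = (21.114, 30.959). Then |SZ| = |Z − S| = 37.473.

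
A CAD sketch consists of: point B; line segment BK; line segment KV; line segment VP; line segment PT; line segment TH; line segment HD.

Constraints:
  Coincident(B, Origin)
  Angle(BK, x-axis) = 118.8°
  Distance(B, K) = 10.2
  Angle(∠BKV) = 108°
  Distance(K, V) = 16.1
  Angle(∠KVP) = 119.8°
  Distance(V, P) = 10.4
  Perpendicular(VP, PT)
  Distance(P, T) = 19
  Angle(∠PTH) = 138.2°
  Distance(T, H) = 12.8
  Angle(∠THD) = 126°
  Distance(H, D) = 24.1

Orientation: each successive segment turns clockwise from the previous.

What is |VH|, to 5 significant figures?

28.603

B is at the origin; BK runs at 118.8° with length 10.2, so K = (-4.9139, 8.9383). ∠BKV = 108.0° gives KV at 46.800° from the x-axis; with |KV| = 16.1, V = (6.1073, 20.675). ∠KVP = 119.8° gives VP at -13.400° from the x-axis; with |VP| = 10.4, P = (16.224, 18.265). VP is perpendicular to PT, so PT runs at -103.40°; with |PT| = 19.0, T = (11.821, -0.21820). ∠PTH = 138.2° gives TH at -145.20° from the x-axis; with |TH| = 12.8, H = (1.3103, -7.5233). Then |VH| = |H − V| = 28.603.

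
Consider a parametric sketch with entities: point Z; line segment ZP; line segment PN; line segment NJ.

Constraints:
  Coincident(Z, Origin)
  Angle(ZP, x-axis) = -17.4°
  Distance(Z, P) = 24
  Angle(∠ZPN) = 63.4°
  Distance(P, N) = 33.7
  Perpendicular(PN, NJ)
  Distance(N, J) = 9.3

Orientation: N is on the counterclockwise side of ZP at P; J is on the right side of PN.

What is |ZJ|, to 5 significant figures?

38.380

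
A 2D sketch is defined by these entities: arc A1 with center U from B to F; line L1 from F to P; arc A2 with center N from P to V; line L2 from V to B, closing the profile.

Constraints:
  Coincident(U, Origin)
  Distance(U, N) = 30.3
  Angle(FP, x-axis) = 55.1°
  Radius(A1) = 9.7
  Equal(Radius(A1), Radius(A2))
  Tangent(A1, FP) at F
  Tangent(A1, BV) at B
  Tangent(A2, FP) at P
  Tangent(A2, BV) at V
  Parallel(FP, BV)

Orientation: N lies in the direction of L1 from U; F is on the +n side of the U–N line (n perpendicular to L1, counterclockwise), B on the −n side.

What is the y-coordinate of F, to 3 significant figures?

5.55

The slot axis is L1's direction at 55.1°, so u = (cos 55.1°, sin 55.1°) = (0.572, 0.820) and n = (−sin 55.1°, cos 55.1°) = (-0.820, 0.572). U is at the origin and N lies 30.3 along u from U, so N = 30.3·u = (17.3, 24.9). Tangency of A1 to both parallel lines with radius 9.7 puts F and B at U ± 9.7·n: F = (-7.96, 5.55), B = (7.96, -5.55). So F.y = 5.55.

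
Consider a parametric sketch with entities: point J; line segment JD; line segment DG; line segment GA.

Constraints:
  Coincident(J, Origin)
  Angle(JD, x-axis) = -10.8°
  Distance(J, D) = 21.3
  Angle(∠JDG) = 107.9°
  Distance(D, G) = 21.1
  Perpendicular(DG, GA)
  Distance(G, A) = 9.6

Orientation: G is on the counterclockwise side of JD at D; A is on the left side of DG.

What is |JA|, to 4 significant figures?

29.63

J is at the origin; JD runs at -10.8° with length 21.3, so D = 21.3·(cos -10.8°, sin -10.8°) = (20.92, -3.991). ∠JDG = 107.9°, so DG runs at -10.8° + (180° − 107.9°) = 61.30° from the x-axis; with |DG| = 21.1, G = D + 21.1·(cos 61.30°, sin 61.30°) = (31.06, 14.52). DG is perpendicular to GA; with |GA| = 9.6 on the left of DG, A = G + 9.6·(-0.8771, 0.4802) = (22.63, 19.13). Then |JA| = |A − J| = 29.63.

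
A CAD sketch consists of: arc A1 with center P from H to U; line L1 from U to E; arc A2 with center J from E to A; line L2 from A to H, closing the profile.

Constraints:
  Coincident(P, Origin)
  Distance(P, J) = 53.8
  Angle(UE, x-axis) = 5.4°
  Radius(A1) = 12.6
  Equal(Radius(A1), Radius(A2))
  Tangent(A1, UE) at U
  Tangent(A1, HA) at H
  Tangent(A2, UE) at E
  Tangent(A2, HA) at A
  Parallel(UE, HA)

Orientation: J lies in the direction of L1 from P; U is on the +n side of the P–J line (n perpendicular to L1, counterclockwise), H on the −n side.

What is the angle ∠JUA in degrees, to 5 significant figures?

11.917°

The slot axis is L1's direction at 5.4°, so u = (cos 5.4°, sin 5.4°) = (0.99556, 0.094108) and n = (−sin 5.4°, cos 5.4°) = (-0.094108, 0.99556). P is at the origin and J lies 53.8 along u from P, so J = 53.8·u = (53.561, 5.0630). Tangency of A1 to both parallel lines with radius 12.6 puts U and H at P ± 12.6·n: U = (-1.1858, 12.544), H = (1.1858, -12.544). Equal radii place E and A the same way about J: E = J + 12.6·n = (52.375, 17.607), A = J − 12.6·n = (54.747, -7.4811). Then cos ∠JUA = UJ·UA / (|UJ||UA|), giving 11.917°.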